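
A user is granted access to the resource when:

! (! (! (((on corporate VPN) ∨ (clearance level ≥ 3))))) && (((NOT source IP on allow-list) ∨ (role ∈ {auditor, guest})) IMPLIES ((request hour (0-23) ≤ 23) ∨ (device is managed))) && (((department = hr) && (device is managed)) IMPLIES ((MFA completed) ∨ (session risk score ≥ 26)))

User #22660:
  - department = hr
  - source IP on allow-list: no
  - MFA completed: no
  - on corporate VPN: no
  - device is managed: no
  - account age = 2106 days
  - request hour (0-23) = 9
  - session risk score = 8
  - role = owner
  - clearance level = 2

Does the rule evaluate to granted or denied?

Atomic conditions:
  on corporate VPN: no → false
  clearance level ≥ 3: 2 ≥ 3 is false
  NOT source IP on allow-list: no → true
  role ∈ {auditor, guest}: owner is not in the set → false
  request hour (0-23) ≤ 23: 9 ≤ 23 is true
  device is managed: no → false
  department = hr: hr == hr is true
  MFA completed: no → false
  session risk score ≥ 26: 8 ≥ 26 is false
Combine:
[1.1.1.1] false OR false = false
[1.1.1] NOT false = true
[1.1] NOT true = false
[1] NOT false = true
[2.1] true OR false = true
[2.2] true OR false = true
[2] true → true = true
[3.1] true AND false = false
[3.2] false OR false = false
[3] false → false (antecedent false ⇒ implication holds) = true
[root] true AND true AND true = true
Overall: true → granted

Granted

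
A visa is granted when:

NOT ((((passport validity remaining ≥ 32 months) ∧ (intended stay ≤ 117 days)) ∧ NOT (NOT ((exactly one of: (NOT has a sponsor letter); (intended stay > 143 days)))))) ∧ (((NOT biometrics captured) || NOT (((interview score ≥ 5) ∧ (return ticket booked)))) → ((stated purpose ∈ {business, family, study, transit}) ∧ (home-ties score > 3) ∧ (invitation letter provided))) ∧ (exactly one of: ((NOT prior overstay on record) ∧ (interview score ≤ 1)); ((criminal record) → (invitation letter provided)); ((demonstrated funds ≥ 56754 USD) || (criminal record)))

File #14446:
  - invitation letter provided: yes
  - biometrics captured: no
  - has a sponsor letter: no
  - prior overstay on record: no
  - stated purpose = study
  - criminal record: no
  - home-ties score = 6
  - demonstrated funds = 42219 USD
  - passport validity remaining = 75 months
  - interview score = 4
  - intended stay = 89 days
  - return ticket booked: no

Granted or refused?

Atomic conditions:
  passport validity remaining ≥ 32 months: 75 ≥ 32 is true
  intended stay ≤ 117 days: 89 ≤ 117 is true
  NOT has a sponsor letter: no → true
  intended stay > 143 days: 89 > 143 is false
  NOT biometrics captured: no → true
  interview score ≥ 5: 4 ≥ 5 is false
  return ticket booked: no → false
  stated purpose ∈ {business, family, study, transit}: study is in the set → true
  home-ties score > 3: 6 > 3 is true
  invitation letter provided: yes → true
  NOT prior overstay on record: no → true
  interview score ≤ 1: 4 ≤ 1 is false
  criminal record: no → false
  demonstrated funds ≥ 56754 USD: 42219 ≥ 56754 is false
Combine:
[1.1.1] true AND true = true
[1.1.2.1.1] exactly-one(true, false) = true
[1.1.2.1] NOT true = false
[1.1.2] NOT false = true
[1.1] true AND true = true
[1] NOT true = false
[2.1.2.1] false AND false = false
[2.1.2] NOT false = true
[2.1] true OR true = true
[2.2] true AND true AND true = true
[2] true → true = true
[3.1] true AND false = false
[3.2] false → true (antecedent false ⇒ implication holds) = true
[3.3] false OR false = false
[3] exactly-one(false, true, false) = true
[root] false AND true AND true = false
Overall: false → refused

Refused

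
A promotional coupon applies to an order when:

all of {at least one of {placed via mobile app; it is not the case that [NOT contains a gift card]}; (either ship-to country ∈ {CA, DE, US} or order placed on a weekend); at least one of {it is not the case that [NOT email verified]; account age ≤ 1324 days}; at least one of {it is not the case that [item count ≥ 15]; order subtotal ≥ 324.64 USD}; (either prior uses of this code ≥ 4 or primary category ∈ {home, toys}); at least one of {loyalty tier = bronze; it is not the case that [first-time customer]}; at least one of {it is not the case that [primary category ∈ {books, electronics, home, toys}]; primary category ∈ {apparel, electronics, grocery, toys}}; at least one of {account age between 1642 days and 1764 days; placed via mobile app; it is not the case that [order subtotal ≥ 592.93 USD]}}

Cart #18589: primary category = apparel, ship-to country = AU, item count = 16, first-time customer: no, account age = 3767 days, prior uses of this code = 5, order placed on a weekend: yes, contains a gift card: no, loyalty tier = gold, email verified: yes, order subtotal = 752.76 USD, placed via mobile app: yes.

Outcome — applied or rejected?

Applied

Atomic conditions:
  placed via mobile app: yes → true
  NOT contains a gift card: no → true
  ship-to country ∈ {CA, DE, US}: AU is not in the set → false
  order placed on a weekend: yes → true
  NOT email verified: yes → false
  account age ≤ 1324 days: 3767 ≤ 1324 is false
  item count ≥ 15: 16 ≥ 15 is true
  order subtotal ≥ 324.64 USD: 752.76 ≥ 324.64 is true
  prior uses of this code ≥ 4: 5 ≥ 4 is true
  primary category ∈ {home, toys}: apparel is not in the set → false
  loyalty tier = bronze: gold == bronze is false
  first-time customer: no → false
  primary category ∈ {books, electronics, home, toys}: apparel is not in the set → false
  primary category ∈ {apparel, electronics, grocery, toys}: apparel is in the set → true
  account age between 1642 days and 1764 days: 3767 in [1642, 1764] is false
  order subtotal ≥ 592.93 USD: 752.76 ≥ 592.93 is true
Combine:
[1.2] NOT true = false
[1] true OR false = true
[2] false OR true = true
[3.1] NOT false = true
[3] true OR false = true
[4.1] NOT true = false
[4] false OR true = true
[5] true OR false = true
[6.2] NOT false = true
[6] false OR true = true
[7.1] NOT false = true
[7] true OR true = true
[8.3] NOT true = false
[8] false OR true OR false = true
[root] true AND true AND true AND true AND true AND true AND true AND true = true
Overall: true → applied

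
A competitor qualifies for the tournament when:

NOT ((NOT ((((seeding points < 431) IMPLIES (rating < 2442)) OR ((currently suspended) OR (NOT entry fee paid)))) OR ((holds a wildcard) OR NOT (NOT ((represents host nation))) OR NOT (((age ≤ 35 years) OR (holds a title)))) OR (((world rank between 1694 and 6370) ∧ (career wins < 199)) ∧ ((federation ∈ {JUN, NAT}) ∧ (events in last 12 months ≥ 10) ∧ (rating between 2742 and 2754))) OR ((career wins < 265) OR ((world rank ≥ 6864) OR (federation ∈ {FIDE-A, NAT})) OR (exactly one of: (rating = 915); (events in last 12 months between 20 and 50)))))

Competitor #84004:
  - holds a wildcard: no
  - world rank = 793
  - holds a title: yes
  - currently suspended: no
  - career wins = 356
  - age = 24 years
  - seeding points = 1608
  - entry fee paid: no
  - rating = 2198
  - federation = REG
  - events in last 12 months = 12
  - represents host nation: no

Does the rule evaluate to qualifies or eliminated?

Qualifies

Atomic conditions:
  seeding points < 431: 1608 < 431 is false
  rating < 2442: 2198 < 2442 is true
  currently suspended: no → false
  NOT entry fee paid: no → true
  holds a wildcard: no → false
  represents host nation: no → false
  age ≤ 35 years: 24 ≤ 35 is true
  holds a title: yes → true
  world rank between 1694 and 6370: 793 in [1694, 6370] is false
  career wins < 199: 356 < 199 is false
  federation ∈ {JUN, NAT}: REG is not in the set → false
  events in last 12 months ≥ 10: 12 ≥ 10 is true
  rating between 2742 and 2754: 2198 in [2742, 2754] is false
  career wins < 265: 356 < 265 is false
  world rank ≥ 6864: 793 ≥ 6864 is false
  federation ∈ {FIDE-A, NAT}: REG is not in the set → false
  rating = 915: 2198 == 915 is false
  events in last 12 months between 20 and 50: 12 in [20, 50] is false
Combine:
[1.1.1.1] false → true (antecedent false ⇒ implication holds) = true
[1.1.1.2] false OR true = true
[1.1.1] true OR true = true
[1.1] NOT true = false
[1.2.2.1] NOT false = true
[1.2.2] NOT true = false
[1.2.3.1] true OR true = true
[1.2.3] NOT true = false
[1.2] false OR false OR false = false
[1.3.1] false AND false = false
[1.3.2] false AND true AND false = false
[1.3] false AND false = false
[1.4.2] false OR false = false
[1.4.3] exactly-one(false, false) = false
[1.4] false OR false OR false = false
[1] false OR false OR false OR false = false
[root] NOT false = true
Overall: true → qualifies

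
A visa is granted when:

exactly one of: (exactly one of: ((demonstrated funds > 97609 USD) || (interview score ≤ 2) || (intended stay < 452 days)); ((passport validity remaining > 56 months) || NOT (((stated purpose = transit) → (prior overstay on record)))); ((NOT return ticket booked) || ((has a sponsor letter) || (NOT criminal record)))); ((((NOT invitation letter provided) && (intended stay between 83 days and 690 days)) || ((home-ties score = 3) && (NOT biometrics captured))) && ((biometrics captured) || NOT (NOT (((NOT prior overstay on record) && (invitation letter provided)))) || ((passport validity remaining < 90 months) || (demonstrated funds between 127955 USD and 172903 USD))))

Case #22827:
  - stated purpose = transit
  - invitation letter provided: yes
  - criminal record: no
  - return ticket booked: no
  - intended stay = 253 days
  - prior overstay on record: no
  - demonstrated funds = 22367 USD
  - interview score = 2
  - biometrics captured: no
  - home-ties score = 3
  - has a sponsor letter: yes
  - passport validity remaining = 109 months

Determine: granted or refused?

Atomic conditions:
  demonstrated funds > 97609 USD: 22367 > 97609 is false
  interview score ≤ 2: 2 ≤ 2 is true
  intended stay < 452 days: 253 < 452 is true
  passport validity remaining > 56 months: 109 > 56 is true
  stated purpose = transit: transit == transit is true
  prior overstay on record: no → false
  NOT return ticket booked: no → true
  has a sponsor letter: yes → true
  NOT criminal record: no → true
  NOT invitation letter provided: yes → false
  intended stay between 83 days and 690 days: 253 in [83, 690] is true
  home-ties score = 3: 3 == 3 is true
  NOT biometrics captured: no → true
  biometrics captured: no → false
  NOT prior overstay on record: no → true
  invitation letter provided: yes → true
  passport validity remaining < 90 months: 109 < 90 is false
  demonstrated funds between 127955 USD and 172903 USD: 22367 in [127955, 172903] is false
Combine:
[1.1] false OR true OR true = true
[1.2.2.1] true → false = false
[1.2.2] NOT false = true
[1.2] true OR true = true
[1.3.2] true OR true = true
[1.3] true OR true = true
[1] exactly-one(true, true, true) = false
[2.1.1] false AND true = false
[2.1.2] true AND true = true
[2.1] false OR true = true
[2.2.2.1.1] true AND true = true
[2.2.2.1] NOT true = false
[2.2.2] NOT false = true
[2.2.3] false OR false = false
[2.2] false OR true OR false = true
[2] true AND true = true
[root] exactly-one(false, true) = true
Overall: true → granted

Granted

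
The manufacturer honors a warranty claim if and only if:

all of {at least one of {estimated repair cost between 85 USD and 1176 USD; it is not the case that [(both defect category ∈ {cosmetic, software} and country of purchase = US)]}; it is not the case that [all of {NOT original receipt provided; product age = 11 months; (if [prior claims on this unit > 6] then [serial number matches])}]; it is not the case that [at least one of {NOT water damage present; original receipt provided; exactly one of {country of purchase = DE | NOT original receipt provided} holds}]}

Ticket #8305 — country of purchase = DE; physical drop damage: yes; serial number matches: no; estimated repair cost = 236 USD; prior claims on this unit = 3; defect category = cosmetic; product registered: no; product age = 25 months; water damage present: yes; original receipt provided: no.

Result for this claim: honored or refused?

Atomic conditions:
  estimated repair cost between 85 USD and 1176 USD: 236 in [85, 1176] is true
  defect category ∈ {cosmetic, software}: cosmetic is in the set → true
  country of purchase = US: DE == US is false
  NOT original receipt provided: no → true
  product age = 11 months: 25 == 11 is false
  prior claims on this unit > 6: 3 > 6 is false
  serial number matches: no → false
  NOT water damage present: yes → false
  original receipt provided: no → false
  country of purchase = DE: DE == DE is true
Combine:
[1.2.1] true AND false = false
[1.2] NOT false = true
[1] true OR true = true
[2.1.3] false → false (antecedent false ⇒ implication holds) = true
[2.1] true AND false AND true = false
[2] NOT false = true
[3.1.3] exactly-one(true, true) = false
[3.1] false OR false OR false = false
[3] NOT false = true
[root] true AND true AND true = true
Overall: true → honored

Honored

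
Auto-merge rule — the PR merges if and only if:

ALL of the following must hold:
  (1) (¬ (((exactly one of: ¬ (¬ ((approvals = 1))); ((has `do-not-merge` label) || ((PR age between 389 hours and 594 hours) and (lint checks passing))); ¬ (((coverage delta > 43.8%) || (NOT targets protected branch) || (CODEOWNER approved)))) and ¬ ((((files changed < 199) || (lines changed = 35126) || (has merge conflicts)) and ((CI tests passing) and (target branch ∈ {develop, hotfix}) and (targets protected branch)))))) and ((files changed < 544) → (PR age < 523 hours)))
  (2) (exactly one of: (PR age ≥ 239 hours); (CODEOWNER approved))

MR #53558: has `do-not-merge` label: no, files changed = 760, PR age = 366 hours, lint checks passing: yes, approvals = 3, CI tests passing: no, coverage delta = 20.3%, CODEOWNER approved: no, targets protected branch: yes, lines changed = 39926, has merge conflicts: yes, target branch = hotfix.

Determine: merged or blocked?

Blocked

Atomic conditions:
  approvals = 1: 3 == 1 is false
  has `do-not-merge` label: no → false
  PR age between 389 hours and 594 hours: 366 in [389, 594] is false
  lint checks passing: yes → true
  coverage delta > 43.8%: 20.3 > 43.8 is false
  NOT targets protected branch: yes → false
  CODEOWNER approved: no → false
  files changed < 199: 760 < 199 is false
  lines changed = 35126: 39926 == 35126 is false
  has merge conflicts: yes → true
  CI tests passing: no → false
  target branch ∈ {develop, hotfix}: hotfix is in the set → true
  targets protected branch: yes → true
  files changed < 544: 760 < 544 is false
  PR age < 523 hours: 366 < 523 is true
  PR age ≥ 239 hours: 366 ≥ 239 is true
Combine:
[1.1.1.1.1.1] NOT false = true
[1.1.1.1.1] NOT true = false
[1.1.1.1.2.2] false AND true = false
[1.1.1.1.2] false OR false = false
[1.1.1.1.3.1] false OR false OR false = false
[1.1.1.1.3] NOT false = true
[1.1.1.1] exactly-one(false, false, true) = true
[1.1.1.2.1.1] false OR false OR true = true
[1.1.1.2.1.2] false AND true AND true = false
[1.1.1.2.1] true AND false = false
[1.1.1.2] NOT false = true
[1.1.1] true AND true = true
[1.1] NOT true = false
[1.2] false → true (antecedent false ⇒ implication holds) = true
[1] false AND true = false
[2] exactly-one(true, false) = true
[root] false AND true = false
Overall: false → blocked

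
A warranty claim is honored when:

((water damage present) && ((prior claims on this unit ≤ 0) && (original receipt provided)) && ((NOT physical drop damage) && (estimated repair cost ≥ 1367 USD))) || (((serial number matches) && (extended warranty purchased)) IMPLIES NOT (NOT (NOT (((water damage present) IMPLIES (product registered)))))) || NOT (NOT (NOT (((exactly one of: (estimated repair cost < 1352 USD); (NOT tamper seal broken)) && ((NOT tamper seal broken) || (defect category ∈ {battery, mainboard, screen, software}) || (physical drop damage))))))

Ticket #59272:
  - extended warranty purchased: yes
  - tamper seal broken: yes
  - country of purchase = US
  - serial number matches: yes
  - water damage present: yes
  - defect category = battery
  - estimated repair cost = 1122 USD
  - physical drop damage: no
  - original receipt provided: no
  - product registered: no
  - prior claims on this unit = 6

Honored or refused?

Atomic conditions:
  water damage present: yes → true
  prior claims on this unit ≤ 0: 6 ≤ 0 is false
  original receipt provided: no → false
  NOT physical drop damage: no → true
  estimated repair cost ≥ 1367 USD: 1122 ≥ 1367 is false
  serial number matches: yes → true
  extended warranty purchased: yes → true
  product registered: no → false
  estimated repair cost < 1352 USD: 1122 < 1352 is true
  NOT tamper seal broken: yes → false
  defect category ∈ {battery, mainboard, screen, software}: battery is in the set → true
  physical drop damage: no → false
Combine:
[1.2] false AND false = false
[1.3] true AND false = false
[1] true AND false AND false = false
[2.1] true AND true = true
[2.2.1.1.1] true → false = false
[2.2.1.1] NOT false = true
[2.2.1] NOT true = false
[2.2] NOT false = true
[2] true → true = true
[3.1.1.1.1] exactly-one(true, false) = true
[3.1.1.1.2] false OR true OR false = true
[3.1.1.1] true AND true = true
[3.1.1] NOT true = false
[3.1] NOT false = true
[3] NOT true = false
[root] false OR true OR false = true
Overall: true → honored

Honored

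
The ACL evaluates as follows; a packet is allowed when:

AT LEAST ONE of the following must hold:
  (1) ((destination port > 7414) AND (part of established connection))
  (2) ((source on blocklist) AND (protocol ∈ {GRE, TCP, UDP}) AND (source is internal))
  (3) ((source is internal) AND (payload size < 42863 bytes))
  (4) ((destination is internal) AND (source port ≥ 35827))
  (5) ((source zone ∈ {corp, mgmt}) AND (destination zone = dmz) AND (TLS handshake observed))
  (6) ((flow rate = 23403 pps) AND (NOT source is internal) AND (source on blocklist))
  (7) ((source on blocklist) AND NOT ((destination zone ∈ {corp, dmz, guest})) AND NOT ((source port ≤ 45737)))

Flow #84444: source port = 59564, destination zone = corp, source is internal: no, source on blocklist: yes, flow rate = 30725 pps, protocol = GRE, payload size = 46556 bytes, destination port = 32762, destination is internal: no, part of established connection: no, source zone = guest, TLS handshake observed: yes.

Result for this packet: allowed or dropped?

Atomic conditions:
  destination port > 7414: 32762 > 7414 is true
  part of established connection: no → false
  source on blocklist: yes → true
  protocol ∈ {GRE, TCP, UDP}: GRE is in the set → true
  source is internal: no → false
  payload size < 42863 bytes: 46556 < 42863 is false
  destination is internal: no → false
  source port ≥ 35827: 59564 ≥ 35827 is true
  source zone ∈ {corp, mgmt}: guest is not in the set → false
  destination zone = dmz: corp == dmz is false
  TLS handshake observed: yes → true
  flow rate = 23403 pps: 30725 == 23403 is false
  NOT source is internal: no → true
  destination zone ∈ {corp, dmz, guest}: corp is in the set → true
  source port ≤ 45737: 59564 ≤ 45737 is false
Combine:
[1] true AND false = false
[2] true AND true AND false = false
[3] false AND false = false
[4] false AND true = false
[5] false AND false AND true = false
[6] false AND true AND true = false
[7.2] NOT true = false
[7.3] NOT false = true
[7] true AND false AND true = false
[root] false OR false OR false OR false OR false OR false OR false = false
Overall: false → dropped

Dropped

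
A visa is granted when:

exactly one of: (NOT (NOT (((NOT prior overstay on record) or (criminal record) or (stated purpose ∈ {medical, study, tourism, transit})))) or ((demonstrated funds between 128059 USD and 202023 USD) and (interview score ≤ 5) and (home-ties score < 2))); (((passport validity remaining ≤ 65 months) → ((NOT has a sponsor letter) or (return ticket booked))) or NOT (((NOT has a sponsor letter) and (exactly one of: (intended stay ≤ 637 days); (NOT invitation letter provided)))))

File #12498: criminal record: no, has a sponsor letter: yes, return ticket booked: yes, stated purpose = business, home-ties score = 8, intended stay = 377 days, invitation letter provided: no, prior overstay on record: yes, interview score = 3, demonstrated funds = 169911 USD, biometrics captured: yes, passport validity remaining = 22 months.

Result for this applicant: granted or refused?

Atomic conditions:
  NOT prior overstay on record: yes → false
  criminal record: no → false
  stated purpose ∈ {medical, study, tourism, transit}: business is not in the set → false
  demonstrated funds between 128059 USD and 202023 USD: 169911 in [128059, 202023] is true
  interview score ≤ 5: 3 ≤ 5 is true
  home-ties score < 2: 8 < 2 is false
  passport validity remaining ≤ 65 months: 22 ≤ 65 is true
  NOT has a sponsor letter: yes → false
  return ticket booked: yes → true
  intended stay ≤ 637 days: 377 ≤ 637 is true
  NOT invitation letter provided: no → true
Combine:
[1.1.1.1] false OR false OR false = false
[1.1.1] NOT false = true
[1.1] NOT true = false
[1.2] true AND true AND false = false
[1] false OR false = false
[2.1.2] false OR true = true
[2.1] true → true = true
[2.2.1.2] exactly-one(true, true) = false
[2.2.1] false AND false = false
[2.2] NOT false = true
[2] true OR true = true
[root] exactly-one(false, true) = true
Overall: true → granted

Granted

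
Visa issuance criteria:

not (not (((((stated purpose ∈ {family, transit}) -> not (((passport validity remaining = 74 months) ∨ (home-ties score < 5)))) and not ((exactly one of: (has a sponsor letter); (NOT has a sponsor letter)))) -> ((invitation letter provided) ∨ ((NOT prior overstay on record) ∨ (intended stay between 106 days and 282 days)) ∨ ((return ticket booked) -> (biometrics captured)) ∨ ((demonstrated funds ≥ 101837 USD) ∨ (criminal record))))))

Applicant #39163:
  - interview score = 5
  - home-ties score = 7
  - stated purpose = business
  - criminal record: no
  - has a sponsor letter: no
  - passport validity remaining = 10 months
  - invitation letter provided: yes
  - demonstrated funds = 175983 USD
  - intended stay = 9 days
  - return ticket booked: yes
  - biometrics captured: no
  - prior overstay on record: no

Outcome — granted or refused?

Atomic conditions:
  stated purpose ∈ {family, transit}: business is not in the set → false
  passport validity remaining = 74 months: 10 == 74 is false
  home-ties score < 5: 7 < 5 is false
  has a sponsor letter: no → false
  NOT has a sponsor letter: no → true
  invitation letter provided: yes → true
  NOT prior overstay on record: no → true
  intended stay between 106 days and 282 days: 9 in [106, 282] is false
  return ticket booked: yes → true
  biometrics captured: no → false
  demonstrated funds ≥ 101837 USD: 175983 ≥ 101837 is true
  criminal record: no → false
Combine:
[1.1.1.1.2.1] false OR false = false
[1.1.1.1.2] NOT false = true
[1.1.1.1] false → true (antecedent false ⇒ implication holds) = true
[1.1.1.2.1] exactly-one(false, true) = true
[1.1.1.2] NOT true = false
[1.1.1] true AND false = false
[1.1.2.2] true OR false = true
[1.1.2.3] true → false = false
[1.1.2.4] true OR false = true
[1.1.2] true OR true OR false OR true = true
[1.1] false → true (antecedent false ⇒ implication holds) = true
[1] NOT true = false
[root] NOT false = true
Overall: true → granted

Granted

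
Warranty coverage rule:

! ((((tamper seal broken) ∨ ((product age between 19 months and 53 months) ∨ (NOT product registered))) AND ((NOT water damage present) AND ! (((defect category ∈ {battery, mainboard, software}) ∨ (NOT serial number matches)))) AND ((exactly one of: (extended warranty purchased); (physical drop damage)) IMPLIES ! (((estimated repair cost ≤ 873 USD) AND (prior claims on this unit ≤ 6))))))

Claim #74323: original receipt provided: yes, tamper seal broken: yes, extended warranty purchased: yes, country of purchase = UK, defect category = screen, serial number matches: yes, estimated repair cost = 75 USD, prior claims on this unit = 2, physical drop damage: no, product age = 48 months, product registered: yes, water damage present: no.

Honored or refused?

Atomic conditions:
  tamper seal broken: yes → true
  product age between 19 months and 53 months: 48 in [19, 53] is true
  NOT product registered: yes → false
  NOT water damage present: no → true
  defect category ∈ {battery, mainboard, software}: screen is not in the set → false
  NOT serial number matches: yes → false
  extended warranty purchased: yes → true
  physical drop damage: no → false
  estimated repair cost ≤ 873 USD: 75 ≤ 873 is true
  prior claims on this unit ≤ 6: 2 ≤ 6 is true
Combine:
[1.1.2] true OR false = true
[1.1] true OR true = true
[1.2.2.1] false OR false = false
[1.2.2] NOT false = true
[1.2] true AND true = true
[1.3.1] exactly-one(true, false) = true
[1.3.2.1] true AND true = true
[1.3.2] NOT true = false
[1.3] true → false = false
[1] true AND true AND false = false
[root] NOT false = true
Overall: true → honored

Honored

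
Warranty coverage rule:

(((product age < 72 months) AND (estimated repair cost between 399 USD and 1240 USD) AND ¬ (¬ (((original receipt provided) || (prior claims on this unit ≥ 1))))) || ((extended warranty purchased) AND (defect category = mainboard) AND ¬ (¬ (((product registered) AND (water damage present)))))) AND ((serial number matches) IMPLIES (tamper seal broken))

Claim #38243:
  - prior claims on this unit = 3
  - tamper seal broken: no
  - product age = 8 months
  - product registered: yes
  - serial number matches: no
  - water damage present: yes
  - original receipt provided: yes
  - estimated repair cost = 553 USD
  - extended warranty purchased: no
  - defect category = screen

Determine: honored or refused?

Honored

Atomic conditions:
  product age < 72 months: 8 < 72 is true
  estimated repair cost between 399 USD and 1240 USD: 553 in [399, 1240] is true
  original receipt provided: yes → true
  prior claims on this unit ≥ 1: 3 ≥ 1 is true
  extended warranty purchased: no → false
  defect category = mainboard: screen == mainboard is false
  product registered: yes → true
  water damage present: yes → true
  serial number matches: no → false
  tamper seal broken: no → false
Combine:
[1.1.3.1.1] true OR true = true
[1.1.3.1] NOT true = false
[1.1.3] NOT false = true
[1.1] true AND true AND true = true
[1.2.3.1.1] true AND true = true
[1.2.3.1] NOT true = false
[1.2.3] NOT false = true
[1.2] false AND false AND true = false
[1] true OR false = true
[2] false → false (antecedent false ⇒ implication holds) = true
[root] true AND true = true
Overall: true → honored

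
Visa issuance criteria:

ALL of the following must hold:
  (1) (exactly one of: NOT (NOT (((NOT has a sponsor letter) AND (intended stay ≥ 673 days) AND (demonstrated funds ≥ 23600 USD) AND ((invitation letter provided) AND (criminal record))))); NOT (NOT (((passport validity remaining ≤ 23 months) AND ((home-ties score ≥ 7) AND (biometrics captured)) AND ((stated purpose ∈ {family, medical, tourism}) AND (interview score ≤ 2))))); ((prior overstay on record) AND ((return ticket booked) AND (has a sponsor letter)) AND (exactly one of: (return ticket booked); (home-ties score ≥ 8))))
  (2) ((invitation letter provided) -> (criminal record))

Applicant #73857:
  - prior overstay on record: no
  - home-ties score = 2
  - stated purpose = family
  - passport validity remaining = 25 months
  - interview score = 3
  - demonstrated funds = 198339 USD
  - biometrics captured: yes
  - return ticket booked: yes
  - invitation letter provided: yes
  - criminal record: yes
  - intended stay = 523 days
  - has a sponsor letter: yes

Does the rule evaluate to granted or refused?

Atomic conditions:
  NOT has a sponsor letter: yes → false
  intended stay ≥ 673 days: 523 ≥ 673 is false
  demonstrated funds ≥ 23600 USD: 198339 ≥ 23600 is true
  invitation letter provided: yes → true
  criminal record: yes → true
  passport validity remaining ≤ 23 months: 25 ≤ 23 is false
  home-ties score ≥ 7: 2 ≥ 7 is false
  biometrics captured: yes → true
  stated purpose ∈ {family, medical, tourism}: family is in the set → true
  interview score ≤ 2: 3 ≤ 2 is false
  prior overstay on record: no → false
  return ticket booked: yes → true
  has a sponsor letter: yes → true
  home-ties score ≥ 8: 2 ≥ 8 is false
Combine:
[1.1.1.1.4] true AND true = true
[1.1.1.1] false AND false AND true AND true = false
[1.1.1] NOT false = true
[1.1] NOT true = false
[1.2.1.1.2] false AND true = false
[1.2.1.1.3] true AND false = false
[1.2.1.1] false AND false AND false = false
[1.2.1] NOT false = true
[1.2] NOT true = false
[1.3.2] true AND true = true
[1.3.3] exactly-one(true, false) = true
[1.3] false AND true AND true = false
[1] exactly-one(false, false, false) = false
[2] true → true = true
[root] false AND true = false
Overall: false → refused

Refused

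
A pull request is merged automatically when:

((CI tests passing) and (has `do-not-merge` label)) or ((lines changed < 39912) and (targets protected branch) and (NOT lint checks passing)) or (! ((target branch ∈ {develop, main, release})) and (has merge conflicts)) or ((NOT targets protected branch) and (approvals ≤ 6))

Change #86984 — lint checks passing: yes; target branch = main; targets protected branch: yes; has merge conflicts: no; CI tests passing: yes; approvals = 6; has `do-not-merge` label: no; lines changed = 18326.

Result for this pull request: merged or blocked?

Blocked

Atomic conditions:
  CI tests passing: yes → true
  has `do-not-merge` label: no → false
  lines changed < 39912: 18326 < 39912 is true
  targets protected branch: yes → true
  NOT lint checks passing: yes → false
  target branch ∈ {develop, main, release}: main is in the set → true
  has merge conflicts: no → false
  NOT targets protected branch: yes → false
  approvals ≤ 6: 6 ≤ 6 is true
Combine:
[1] true AND false = false
[2] true AND true AND false = false
[3.1] NOT true = false
[3] false AND false = false
[4] false AND true = false
[root] false OR false OR false OR false = false
Overall: false → blocked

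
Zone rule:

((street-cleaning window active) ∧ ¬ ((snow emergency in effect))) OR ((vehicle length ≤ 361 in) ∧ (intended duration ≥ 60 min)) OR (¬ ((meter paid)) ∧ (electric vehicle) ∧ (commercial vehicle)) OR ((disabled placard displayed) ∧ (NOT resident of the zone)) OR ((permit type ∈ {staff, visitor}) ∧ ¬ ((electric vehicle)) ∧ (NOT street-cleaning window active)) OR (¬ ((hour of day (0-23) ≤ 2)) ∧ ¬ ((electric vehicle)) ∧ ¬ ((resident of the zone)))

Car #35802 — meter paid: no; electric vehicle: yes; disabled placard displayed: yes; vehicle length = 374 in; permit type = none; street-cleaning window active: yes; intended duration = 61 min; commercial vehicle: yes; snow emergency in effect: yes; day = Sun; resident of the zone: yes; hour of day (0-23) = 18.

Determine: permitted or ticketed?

Permitted

Atomic conditions:
  street-cleaning window active: yes → true
  snow emergency in effect: yes → true
  vehicle length ≤ 361 in: 374 ≤ 361 is false
  intended duration ≥ 60 min: 61 ≥ 60 is true
  meter paid: no → false
  electric vehicle: yes → true
  commercial vehicle: yes → true
  disabled placard displayed: yes → true
  NOT resident of the zone: yes → false
  permit type ∈ {staff, visitor}: none is not in the set → false
  NOT street-cleaning window active: yes → false
  hour of day (0-23) ≤ 2: 18 ≤ 2 is false
  resident of the zone: yes → true
Combine:
[1.2] NOT true = false
[1] true AND false = false
[2] false AND true = false
[3.1] NOT false = true
[3] true AND true AND true = true
[4] true AND false = false
[5.2] NOT true = false
[5] false AND false AND false = false
[6.1] NOT false = true
[6.2] NOT true = false
[6.3] NOT true = false
[6] true AND false AND false = false
[root] false OR false OR true OR false OR false OR false = true
Overall: true → permitted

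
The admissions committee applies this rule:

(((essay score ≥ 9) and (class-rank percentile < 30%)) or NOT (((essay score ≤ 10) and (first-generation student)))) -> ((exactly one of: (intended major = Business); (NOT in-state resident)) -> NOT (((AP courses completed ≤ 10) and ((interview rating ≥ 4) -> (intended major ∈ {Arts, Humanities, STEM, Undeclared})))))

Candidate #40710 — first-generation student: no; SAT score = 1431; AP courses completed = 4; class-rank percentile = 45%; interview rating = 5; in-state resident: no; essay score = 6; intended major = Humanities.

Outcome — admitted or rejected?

Rejected

Atomic conditions:
  essay score ≥ 9: 6 ≥ 9 is false
  class-rank percentile < 30%: 45 < 30 is false
  essay score ≤ 10: 6 ≤ 10 is true
  first-generation student: no → false
  intended major = Business: Humanities == Business is false
  NOT in-state resident: no → true
  AP courses completed ≤ 10: 4 ≤ 10 is true
  interview rating ≥ 4: 5 ≥ 4 is true
  intended major ∈ {Arts, Humanities, STEM, Undeclared}: Humanities is in the set → true
Combine:
[1.1] false AND false = false
[1.2.1] true AND false = false
[1.2] NOT false = true
[1] false OR true = true
[2.1] exactly-one(false, true) = true
[2.2.1.2] true → true = true
[2.2.1] true AND true = true
[2.2] NOT true = false
[2] true → false = false
[root] true → false = false
Overall: false → rejected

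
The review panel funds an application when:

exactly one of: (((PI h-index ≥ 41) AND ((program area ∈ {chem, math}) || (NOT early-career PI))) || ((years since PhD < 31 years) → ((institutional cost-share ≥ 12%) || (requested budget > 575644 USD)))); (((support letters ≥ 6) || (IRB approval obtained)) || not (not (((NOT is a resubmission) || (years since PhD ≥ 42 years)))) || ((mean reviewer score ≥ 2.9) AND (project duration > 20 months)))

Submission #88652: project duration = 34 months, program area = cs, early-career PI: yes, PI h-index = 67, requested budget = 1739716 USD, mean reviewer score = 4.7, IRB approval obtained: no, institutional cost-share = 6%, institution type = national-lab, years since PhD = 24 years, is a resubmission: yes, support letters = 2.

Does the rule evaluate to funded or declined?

Declined

Atomic conditions:
  PI h-index ≥ 41: 67 ≥ 41 is true
  program area ∈ {chem, math}: cs is not in the set → false
  NOT early-career PI: yes → false
  years since PhD < 31 years: 24 < 31 is true
  institutional cost-share ≥ 12%: 6 ≥ 12 is false
  requested budget > 575644 USD: 1739716 > 575644 is true
  support letters ≥ 6: 2 ≥ 6 is false
  IRB approval obtained: no → false
  NOT is a resubmission: yes → false
  years since PhD ≥ 42 years: 24 ≥ 42 is false
  mean reviewer score ≥ 2.9: 4.7 ≥ 2.9 is true
  project duration > 20 months: 34 > 20 is true
Combine:
[1.1.2] false OR false = false
[1.1] true AND false = false
[1.2.2] false OR true = true
[1.2] true → true = true
[1] false OR true = true
[2.1] false OR false = false
[2.2.1.1] false OR false = false
[2.2.1] NOT false = true
[2.2] NOT true = false
[2.3] true AND true = true
[2] false OR false OR true = true
[root] exactly-one(true, true) = false
Overall: false → declined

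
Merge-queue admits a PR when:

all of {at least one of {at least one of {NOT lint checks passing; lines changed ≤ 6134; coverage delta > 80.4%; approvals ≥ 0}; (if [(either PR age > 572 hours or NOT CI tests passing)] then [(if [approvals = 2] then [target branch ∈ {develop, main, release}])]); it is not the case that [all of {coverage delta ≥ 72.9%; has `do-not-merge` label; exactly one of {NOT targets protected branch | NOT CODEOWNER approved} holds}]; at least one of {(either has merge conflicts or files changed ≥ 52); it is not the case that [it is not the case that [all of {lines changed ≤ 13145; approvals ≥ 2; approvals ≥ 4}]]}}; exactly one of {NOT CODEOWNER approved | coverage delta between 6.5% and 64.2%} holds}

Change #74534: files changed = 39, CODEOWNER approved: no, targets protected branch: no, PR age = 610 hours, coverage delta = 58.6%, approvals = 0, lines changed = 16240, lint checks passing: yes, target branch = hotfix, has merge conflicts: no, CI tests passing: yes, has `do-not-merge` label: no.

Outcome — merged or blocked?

Atomic conditions:
  NOT lint checks passing: yes → false
  lines changed ≤ 6134: 16240 ≤ 6134 is false
  coverage delta > 80.4%: 58.6 > 80.4 is false
  approvals ≥ 0: 0 ≥ 0 is true
  PR age > 572 hours: 610 > 572 is true
  NOT CI tests passing: yes → false
  approvals = 2: 0 == 2 is false
  target branch ∈ {develop, main, release}: hotfix is not in the set → false
  coverage delta ≥ 72.9%: 58.6 ≥ 72.9 is false
  has `do-not-merge` label: no → false
  NOT targets protected branch: no → true
  NOT CODEOWNER approved: no → true
  has merge conflicts: no → false
  files changed ≥ 52: 39 ≥ 52 is false
  lines changed ≤ 13145: 16240 ≤ 13145 is false
  approvals ≥ 2: 0 ≥ 2 is false
  approvals ≥ 4: 0 ≥ 4 is false
  coverage delta between 6.5% and 64.2%: 58.6 in [6.5, 64.2] is true
Combine:
[1.1] false OR false OR false OR true = true
[1.2.1] true OR false = true
[1.2.2] false → false (antecedent false ⇒ implication holds) = true
[1.2] true → true = true
[1.3.1.3] exactly-one(true, true) = false
[1.3.1] false AND false AND false = false
[1.3] NOT false = true
[1.4.1] false OR false = false
[1.4.2.1.1] false AND false AND false = false
[1.4.2.1] NOT false = true
[1.4.2] NOT true = false
[1.4] false OR false = false
[1] true OR true OR true OR false = true
[2] exactly-one(true, true) = false
[root] true AND false = false
Overall: false → blocked

Blocked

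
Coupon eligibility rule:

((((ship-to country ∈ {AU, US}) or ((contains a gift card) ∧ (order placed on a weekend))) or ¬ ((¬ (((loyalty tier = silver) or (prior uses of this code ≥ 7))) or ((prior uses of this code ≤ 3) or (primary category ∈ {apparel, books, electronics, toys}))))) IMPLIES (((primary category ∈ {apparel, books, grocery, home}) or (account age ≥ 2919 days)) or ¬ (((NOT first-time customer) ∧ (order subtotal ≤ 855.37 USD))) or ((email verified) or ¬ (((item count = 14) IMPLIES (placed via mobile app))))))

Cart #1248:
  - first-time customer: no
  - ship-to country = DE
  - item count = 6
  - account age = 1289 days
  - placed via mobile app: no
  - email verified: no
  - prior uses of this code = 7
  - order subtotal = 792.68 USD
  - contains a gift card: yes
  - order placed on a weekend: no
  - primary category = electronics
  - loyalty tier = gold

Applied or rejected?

Applied

Atomic conditions:
  ship-to country ∈ {AU, US}: DE is not in the set → false
  contains a gift card: yes → true
  order placed on a weekend: no → false
  loyalty tier = silver: gold == silver is false
  prior uses of this code ≥ 7: 7 ≥ 7 is true
  prior uses of this code ≤ 3: 7 ≤ 3 is false
  primary category ∈ {apparel, books, electronics, toys}: electronics is in the set → true
  primary category ∈ {apparel, books, grocery, home}: electronics is not in the set → false
  account age ≥ 2919 days: 1289 ≥ 2919 is false
  NOT first-time customer: no → true
  order subtotal ≤ 855.37 USD: 792.68 ≤ 855.37 is true
  email verified: no → false
  item count = 14: 6 == 14 is false
  placed via mobile app: no → false
Combine:
[1.1.2] true AND false = false
[1.1] false OR false = false
[1.2.1.1.1] false OR true = true
[1.2.1.1] NOT true = false
[1.2.1.2] false OR true = true
[1.2.1] false OR true = true
[1.2] NOT true = false
[1] false OR false = false
[2.1] false OR false = false
[2.2.1] true AND true = true
[2.2] NOT true = false
[2.3.2.1] false → false (antecedent false ⇒ implication holds) = true
[2.3.2] NOT true = false
[2.3] false OR false = false
[2] false OR false OR false = false
[root] false → false (antecedent false ⇒ implication holds) = true
Overall: true → applied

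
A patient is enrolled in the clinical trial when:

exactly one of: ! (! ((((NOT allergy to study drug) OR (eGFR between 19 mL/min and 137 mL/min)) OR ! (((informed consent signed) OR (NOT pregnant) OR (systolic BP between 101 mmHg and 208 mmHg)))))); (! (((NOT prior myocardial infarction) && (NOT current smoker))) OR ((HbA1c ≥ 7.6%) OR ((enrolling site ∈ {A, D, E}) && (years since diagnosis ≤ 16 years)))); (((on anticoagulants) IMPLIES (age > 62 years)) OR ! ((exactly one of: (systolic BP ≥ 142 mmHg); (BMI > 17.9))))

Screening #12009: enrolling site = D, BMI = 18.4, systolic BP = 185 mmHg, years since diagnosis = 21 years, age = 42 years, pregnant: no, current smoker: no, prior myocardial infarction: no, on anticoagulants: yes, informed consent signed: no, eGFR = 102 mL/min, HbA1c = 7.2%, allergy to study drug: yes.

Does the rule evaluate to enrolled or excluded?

Atomic conditions:
  NOT allergy to study drug: yes → false
  eGFR between 19 mL/min and 137 mL/min: 102 in [19, 137] is true
  informed consent signed: no → false
  NOT pregnant: no → true
  systolic BP between 101 mmHg and 208 mmHg: 185 in [101, 208] is true
  NOT prior myocardial infarction: no → true
  NOT current smoker: no → true
  HbA1c ≥ 7.6%: 7.2 ≥ 7.6 is false
  enrolling site ∈ {A, D, E}: D is in the set → true
  years since diagnosis ≤ 16 years: 21 ≤ 16 is false
  on anticoagulants: yes → true
  age > 62 years: 42 > 62 is false
  systolic BP ≥ 142 mmHg: 185 ≥ 142 is true
  BMI > 17.9: 18.4 > 17.9 is true
Combine:
[1.1.1.1] false OR true = true
[1.1.1.2.1] false OR true OR true = true
[1.1.1.2] NOT true = false
[1.1.1] true OR false = true
[1.1] NOT true = false
[1] NOT false = true
[2.1.1] true AND true = true
[2.1] NOT true = false
[2.2.2] true AND false = false
[2.2] false OR false = false
[2] false OR false = false
[3.1] true → false = false
[3.2.1] exactly-one(true, true) = false
[3.2] NOT false = true
[3] false OR true = true
[root] exactly-one(true, false, true) = false
Overall: false → excluded

Excluded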